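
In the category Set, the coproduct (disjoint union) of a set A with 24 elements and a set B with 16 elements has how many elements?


In Set, the coproduct A + B is the disjoint union.
|A + B| = |A| + |B| = 24 + 16 = 40

40


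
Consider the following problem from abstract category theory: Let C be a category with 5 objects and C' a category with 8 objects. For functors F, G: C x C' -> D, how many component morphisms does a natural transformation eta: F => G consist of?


A natural transformation eta: F => G assigns one component morphism per
object of the domain category.
The domain is the product category C x C', so
|Ob(C x C')| = |Ob(C)| * |Ob(C')| = 5 * 8 = 40.
Therefore eta has 40 component morphisms.

40


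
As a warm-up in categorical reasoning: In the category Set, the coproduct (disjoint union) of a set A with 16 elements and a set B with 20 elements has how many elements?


In Set, the coproduct A + B is the disjoint union.
|A + B| = |A| + |B| = 16 + 20 = 36

36


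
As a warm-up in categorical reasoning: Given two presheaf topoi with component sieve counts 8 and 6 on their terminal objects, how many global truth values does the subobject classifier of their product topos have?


In a product of presheaf topoi E_1 x E_2, the subobject classifier
is Omega = Omega_1 x Omega_2 (componentwise), so
|Omega(top)| = |Omega_1(top_1)| * |Omega_2(top_2)|.
= 8 * 6 = 48.

48


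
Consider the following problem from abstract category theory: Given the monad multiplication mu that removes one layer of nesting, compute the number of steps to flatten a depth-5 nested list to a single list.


Each application of mu: T^2 -> T removes one layer of nesting.
Starting at depth 5 (i.e., T^5(X)), we need to reach T(X).
Number of mu applications = 5 - 1 = 4

4


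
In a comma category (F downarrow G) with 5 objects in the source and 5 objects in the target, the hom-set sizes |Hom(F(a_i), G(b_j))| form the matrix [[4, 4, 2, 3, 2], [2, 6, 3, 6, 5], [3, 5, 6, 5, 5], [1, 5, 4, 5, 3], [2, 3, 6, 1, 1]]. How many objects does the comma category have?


Objects of (F downarrow G) are triples (a, b, h: F(a)->G(b)).
The count equals the sum of all entries in the hom-matrix.
sum(row 0) = 15
sum(row 1) = 22
sum(row 2) = 24
sum(row 3) = 18
sum(row 4) = 13
Grand total = 92

92


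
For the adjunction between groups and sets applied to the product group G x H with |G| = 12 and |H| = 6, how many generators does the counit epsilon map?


The counit epsilon_K: F(U(K)) -> K of the Free-Forgetful adjunction
maps |K| generators of F(U(K)) into K. For K = G x H (the product group),
|G x H| = |G| * |H|.
Total generators mapped = 12 * 6 = 72.

72


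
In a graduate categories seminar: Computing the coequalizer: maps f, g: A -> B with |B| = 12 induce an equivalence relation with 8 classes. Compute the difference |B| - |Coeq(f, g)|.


The coequalizer Coeq(f, g) = B / ~ has one element per equivalence class.
|B| = 12, |Coeq(f, g)| = 8.
|B| - |Coeq(f, g)| = 12 - 8 = 4.

4


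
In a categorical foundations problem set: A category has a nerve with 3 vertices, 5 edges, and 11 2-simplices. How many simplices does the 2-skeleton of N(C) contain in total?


The 2-skeleton of the nerve N(C) consists of simplices in dimensions 0, 1, 2:
  |N(C)_0| = 3 (objects)
  |N(C)_1| = 5 (morphisms)
  |N(C)_2| = 11 (composable pairs)
Total = 3 + 5 + 11 = 19

19


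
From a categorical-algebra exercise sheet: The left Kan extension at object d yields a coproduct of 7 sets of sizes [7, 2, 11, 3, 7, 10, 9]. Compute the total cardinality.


Pointwise, the left Kan extension (Lan_F H)(d) is the colimit, indexed
by the comma category (F downarrow d), of H composed with the
projection (F downarrow d) -> C. Here that colimit is given
as a coproduct (disjoint union) of sets, so its cardinality is the
sum of the sizes of the summands.
Coproduct of sets with sizes: 7 + 2 + 11 + 3 + 7 + 10 + 9
= 49

49


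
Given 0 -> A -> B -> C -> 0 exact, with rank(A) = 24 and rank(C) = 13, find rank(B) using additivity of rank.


For a short exact sequence 0 -> A -> B -> C -> 0,
rank is additive: rank(B) = rank(A) + rank(C).
rank(B) = 24 + 13 = 37

37


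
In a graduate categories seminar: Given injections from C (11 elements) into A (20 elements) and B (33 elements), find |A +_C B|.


The pushout A +_C B identifies the images of C in A and B.
|A +_C B| = |A| + |B| - |C| (for injections).
= 20 + 33 - 11 = 42

42


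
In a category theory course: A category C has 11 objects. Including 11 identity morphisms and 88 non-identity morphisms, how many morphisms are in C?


Each object has an identity morphism, giving 11 identities.
Adding the 88 non-identity morphisms:
Total = 11 + 88 = 99

99


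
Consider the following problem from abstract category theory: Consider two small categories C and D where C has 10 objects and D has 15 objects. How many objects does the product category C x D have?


The product category C x D has objects that are pairs (c, d).
Number of pairs = |Ob(C)| * |Ob(D)| = 10 * 15 = 150

150


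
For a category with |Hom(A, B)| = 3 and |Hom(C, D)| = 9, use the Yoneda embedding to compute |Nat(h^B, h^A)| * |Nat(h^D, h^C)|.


By the Yoneda lemma, Nat(h^B, h^A) is isomorphic to Hom(A, B),
so |Nat(h^B, h^A)| = |Hom(A, B)| and |Nat(h^D, h^C)| = |Hom(C, D)|.
|Hom(A, B)| = 3, |Hom(C, D)| = 9.
|Nat(h^B, h^A) x Nat(h^D, h^C)| = 3 * 9 = 27

27


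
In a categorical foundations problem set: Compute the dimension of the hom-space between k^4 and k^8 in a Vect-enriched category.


In Vect-enriched categories, Hom(k^n, k^m) is the space of m x n matrices.
dim(Hom(k^4, k^8)) = 8 * 4 = 32

32


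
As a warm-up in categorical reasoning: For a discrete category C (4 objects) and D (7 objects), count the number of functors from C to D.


A functor from a discrete category C to D is determined by
where each object maps. Each of the 4 objects of C can map
to any of the 7 objects of D independently.
Number of functors = 7^4 = 2401

2401


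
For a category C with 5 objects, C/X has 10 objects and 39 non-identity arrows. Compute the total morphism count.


In the slice category C/X, objects are morphisms to X.
Identity morphisms: 10 (one per object of C/X).
Non-identity morphisms: 39.
Total = 10 + 39 = 49

49


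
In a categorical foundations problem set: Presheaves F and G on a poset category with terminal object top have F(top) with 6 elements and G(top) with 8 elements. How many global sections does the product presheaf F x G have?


Global sections of a presheaf on a poset with terminal top satisfy
Gamma(H) ~ H(top). Presheaves admit pointwise products, so
(F x G)(top) = F(top) x G(top) (Cartesian product).
|Gamma(F x G)| = |F(top)| * |G(top)| = 6 * 8 = 48.

48


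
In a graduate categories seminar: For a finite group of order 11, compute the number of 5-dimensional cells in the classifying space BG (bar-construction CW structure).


In the bar-construction CW model of BG, the n-cells are indexed by
n-tuples [g_1|...|g_n] of non-identity elements of G (degenerate
simplices with some g_i = e do not contribute cells), so there are
(|G| - 1)^n n-cells.
For dim = 5 with |G| = 11:
cells = (11 - 1)^5 = 10^5 = 100000

100000


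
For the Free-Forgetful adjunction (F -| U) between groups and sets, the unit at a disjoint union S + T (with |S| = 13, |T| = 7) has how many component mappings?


The unit eta_X: X -> U(F(X)) of the Free-Forgetful adjunction
maps each element of X to a generator of F(X). For X = S + T (disjoint
union in Set), |S + T| = |S| + |T|.
Total mappings = 13 + 7 = 20.

20


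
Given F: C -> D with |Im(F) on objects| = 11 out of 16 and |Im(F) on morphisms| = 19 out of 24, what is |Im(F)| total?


The image of F consists of distinct objects and distinct morphisms.
|Im(F)| on objects = 11
|Im(F)| on morphisms = 19
Total image cardinality = 11 + 19 = 30

30


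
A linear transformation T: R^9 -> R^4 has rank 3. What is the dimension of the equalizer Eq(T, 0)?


The equalizer of f and the zero map is ker(f).
By the rank-nullity theorem: dim(ker(f)) = dim(domain) - rank(f).
dim(ker(f)) = 9 - 3 = 6

6


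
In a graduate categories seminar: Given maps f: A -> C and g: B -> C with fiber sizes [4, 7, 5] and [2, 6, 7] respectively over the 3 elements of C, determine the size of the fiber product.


The pullback A x_C B consists of pairs (a, b) with f(a) = g(b).
For each element c in C, the fiber product has |f^-1(c)| * |g^-1(c)| elements.
Summing over C: 4 * 2 + 7 * 6 + 5 * 7
= 8 + 42 + 35 = 85

85


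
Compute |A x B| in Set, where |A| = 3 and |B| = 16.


In Set, the product A x B is the Cartesian product.
By the universal property, |A x B| = |A| * |B|.
|A x B| = 3 * 16 = 48

48


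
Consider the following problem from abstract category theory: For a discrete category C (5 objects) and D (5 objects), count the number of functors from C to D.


A functor from a discrete category C to D is determined by
where each object maps. Each of the 5 objects of C can map
to any of the 5 objects of D independently.
Number of functors = 5^5 = 3125

3125


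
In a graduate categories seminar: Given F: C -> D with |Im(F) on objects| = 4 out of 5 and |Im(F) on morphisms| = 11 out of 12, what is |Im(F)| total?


The image of F consists of distinct objects and distinct morphisms.
|Im(F)| on objects = 4
|Im(F)| on morphisms = 11
Total image cardinality = 4 + 11 = 15

15


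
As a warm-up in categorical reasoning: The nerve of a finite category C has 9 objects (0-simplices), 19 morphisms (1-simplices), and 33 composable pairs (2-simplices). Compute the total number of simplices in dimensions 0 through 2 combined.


The 2-skeleton of the nerve N(C) consists of simplices in dimensions 0, 1, 2:
  |N(C)_0| = 9 (objects)
  |N(C)_1| = 19 (morphisms)
  |N(C)_2| = 33 (composable pairs)
Total = 9 + 19 + 33 = 61

61


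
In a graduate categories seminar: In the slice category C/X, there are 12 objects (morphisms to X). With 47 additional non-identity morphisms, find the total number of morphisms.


In the slice category C/X, objects are morphisms to X.
Identity morphisms: 12 (one per object of C/X).
Non-identity morphisms: 47.
Total = 12 + 47 = 59

59


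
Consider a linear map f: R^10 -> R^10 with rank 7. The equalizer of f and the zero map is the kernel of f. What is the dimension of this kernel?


The equalizer of f and the zero map is ker(f).
By the rank-nullity theorem: dim(ker(f)) = dim(domain) - rank(f).
dim(ker(f)) = 10 - 7 = 3

3


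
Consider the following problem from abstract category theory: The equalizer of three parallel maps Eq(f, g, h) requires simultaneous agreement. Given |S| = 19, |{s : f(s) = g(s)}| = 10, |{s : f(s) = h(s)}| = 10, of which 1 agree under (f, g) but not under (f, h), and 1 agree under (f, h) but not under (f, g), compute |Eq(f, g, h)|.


Eq(f, g, h) is the triple-agreement set: points in S where all three
maps take the same value. Using inclusion-exclusion on the pairwise data:
Pair (f, g) agrees on 10 points; pair (f, h) on 10 points.
Points agreeing under (f, g) but not (f, h) = 1; under (f, h) but not (f, g) = 1.
Triple-agreement = agreement-in-(f, g) minus points that agree under (f, g) but not (f, h):
|Eq(f, g, h)| = 10 - 1 = 9
(cross-check via (f, h): 10 - 1 = 9.)

9


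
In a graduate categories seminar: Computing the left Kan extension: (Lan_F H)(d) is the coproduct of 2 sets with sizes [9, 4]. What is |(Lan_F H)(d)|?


Pointwise, the left Kan extension (Lan_F H)(d) is the colimit, indexed
by the comma category (F downarrow d), of H composed with the
projection (F downarrow d) -> C. Here that colimit is given
as a coproduct (disjoint union) of sets, so its cardinality is the
sum of the sizes of the summands.
Coproduct of sets with sizes: 9 + 4
= 13

13


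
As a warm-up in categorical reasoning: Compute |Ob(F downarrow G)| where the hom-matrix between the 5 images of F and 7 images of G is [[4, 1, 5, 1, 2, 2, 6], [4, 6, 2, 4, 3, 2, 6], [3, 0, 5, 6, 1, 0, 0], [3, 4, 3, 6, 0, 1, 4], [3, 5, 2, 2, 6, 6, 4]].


Objects of (F downarrow G) are triples (a, b, h: F(a)->G(b)).
The count equals the sum of all entries in the hom-matrix.
sum(row 0) = 21
sum(row 1) = 27
sum(row 2) = 15
sum(row 3) = 21
sum(row 4) = 28
Grand total = 112

112


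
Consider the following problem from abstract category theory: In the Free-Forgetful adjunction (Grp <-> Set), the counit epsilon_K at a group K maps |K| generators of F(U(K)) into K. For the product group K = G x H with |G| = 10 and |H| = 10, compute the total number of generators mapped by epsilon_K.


The counit epsilon_K: F(U(K)) -> K of the Free-Forgetful adjunction
maps |K| generators of F(U(K)) into K. For K = G x H (the product group),
|G x H| = |G| * |H|.
Total generators mapped = 10 * 10 = 100.

100


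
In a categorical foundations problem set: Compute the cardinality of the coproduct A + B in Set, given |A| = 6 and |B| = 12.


In Set, the coproduct A + B is the disjoint union.
|A + B| = |A| + |B| = 6 + 12 = 18

18


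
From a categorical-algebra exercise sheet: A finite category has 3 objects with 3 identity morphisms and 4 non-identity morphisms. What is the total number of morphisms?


Each object has an identity morphism, giving 3 identities.
Adding the 4 non-identity morphisms:
Total = 3 + 4 = 7

7


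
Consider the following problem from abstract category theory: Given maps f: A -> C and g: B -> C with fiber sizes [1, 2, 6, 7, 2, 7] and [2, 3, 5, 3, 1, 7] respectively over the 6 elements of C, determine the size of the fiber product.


The pullback A x_C B consists of pairs (a, b) with f(a) = g(b).
For each element c in C, the fiber product has |f^-1(c)| * |g^-1(c)| elements.
Summing over C: 1 * 2 + 2 * 3 + 6 * 5 + 7 * 3 + 2 * 1 + 7 * 7
= 2 + 6 + 30 + 21 + 2 + 49 = 110

110


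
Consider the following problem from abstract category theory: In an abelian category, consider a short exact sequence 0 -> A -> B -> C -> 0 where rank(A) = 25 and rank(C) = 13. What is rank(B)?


For a short exact sequence 0 -> A -> B -> C -> 0,
rank is additive: rank(B) = rank(A) + rank(C).
rank(B) = 25 + 13 = 38

38


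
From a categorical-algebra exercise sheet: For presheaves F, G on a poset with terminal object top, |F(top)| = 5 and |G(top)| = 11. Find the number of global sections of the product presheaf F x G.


Global sections of a presheaf on a poset with terminal top satisfy
Gamma(H) ~ H(top). Presheaves admit pointwise products, so
(F x G)(top) = F(top) x G(top) (Cartesian product).
|Gamma(F x G)| = |F(top)| * |G(top)| = 5 * 11 = 55.

55


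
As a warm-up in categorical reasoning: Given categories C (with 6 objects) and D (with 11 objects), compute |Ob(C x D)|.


The product category C x D has objects that are pairs (c, d).
Number of pairs = |Ob(C)| * |Ob(D)| = 6 * 11 = 66

66


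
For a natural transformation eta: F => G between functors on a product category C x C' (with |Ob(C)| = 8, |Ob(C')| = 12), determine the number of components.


A natural transformation eta: F => G assigns one component morphism per
object of the domain category.
The domain is the product category C x C', so
|Ob(C x C')| = |Ob(C)| * |Ob(C')| = 8 * 12 = 96.
Therefore eta has 96 component morphisms.

96


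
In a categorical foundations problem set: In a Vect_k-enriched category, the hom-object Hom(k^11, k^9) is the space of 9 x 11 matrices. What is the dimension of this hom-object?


In Vect-enriched categories, Hom(k^n, k^m) is the space of m x n matrices.
dim(Hom(k^11, k^9)) = 9 * 11 = 99

99


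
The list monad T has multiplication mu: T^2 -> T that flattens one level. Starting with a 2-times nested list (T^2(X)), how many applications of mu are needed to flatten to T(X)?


Each application of mu: T^2 -> T removes one layer of nesting.
Starting at depth 2 (i.e., T^2(X)), we need to reach T(X).
Number of mu applications = 2 - 1 = 1

1


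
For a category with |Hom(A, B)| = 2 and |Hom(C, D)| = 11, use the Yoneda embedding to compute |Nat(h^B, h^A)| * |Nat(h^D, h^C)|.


By the Yoneda lemma, Nat(h^B, h^A) is isomorphic to Hom(A, B),
so |Nat(h^B, h^A)| = |Hom(A, B)| and |Nat(h^D, h^C)| = |Hom(C, D)|.
|Hom(A, B)| = 2, |Hom(C, D)| = 11.
|Nat(h^B, h^A) x Nat(h^D, h^C)| = 2 * 11 = 22

22


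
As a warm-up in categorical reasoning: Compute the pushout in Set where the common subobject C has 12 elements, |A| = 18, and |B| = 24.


The pushout A +_C B identifies the images of C in A and B.
|A +_C B| = |A| + |B| - |C| (for injections).
= 18 + 24 - 12 = 30

30


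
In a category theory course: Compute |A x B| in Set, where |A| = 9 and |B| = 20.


In Set, the product A x B is the Cartesian product.
By the universal property, |A x B| = |A| * |B|.
|A x B| = 9 * 20 = 180

180


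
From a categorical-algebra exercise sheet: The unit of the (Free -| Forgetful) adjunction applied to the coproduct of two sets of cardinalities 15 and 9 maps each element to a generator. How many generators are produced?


The unit eta_X: X -> U(F(X)) of the Free-Forgetful adjunction
maps each element of X to a generator of F(X). For X = S + T (disjoint
union in Set), |S + T| = |S| + |T|.
Total mappings = 15 + 9 = 24.

24


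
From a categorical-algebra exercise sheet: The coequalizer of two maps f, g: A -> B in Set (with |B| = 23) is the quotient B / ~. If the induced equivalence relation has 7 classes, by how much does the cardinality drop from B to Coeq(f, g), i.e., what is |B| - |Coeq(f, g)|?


The coequalizer Coeq(f, g) = B / ~ has one element per equivalence class.
|B| = 23, |Coeq(f, g)| = 7.
|B| - |Coeq(f, g)| = 23 - 7 = 16.

16


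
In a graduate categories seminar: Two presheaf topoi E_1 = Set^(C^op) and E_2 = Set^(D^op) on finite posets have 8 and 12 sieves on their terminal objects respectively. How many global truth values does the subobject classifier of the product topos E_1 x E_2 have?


In a product of presheaf topoi E_1 x E_2, the subobject classifier
is Omega = Omega_1 x Omega_2 (componentwise), so
|Omega(top)| = |Omega_1(top_1)| * |Omega_2(top_2)|.
= 8 * 12 = 96.

96


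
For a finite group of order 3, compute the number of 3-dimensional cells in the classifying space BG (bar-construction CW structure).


In the bar-construction CW model of BG, the n-cells are indexed by
n-tuples [g_1|...|g_n] of non-identity elements of G (degenerate
simplices with some g_i = e do not contribute cells), so there are
(|G| - 1)^n n-cells.
For dim = 3 with |G| = 3:
cells = (3 - 1)^3 = 2^3 = 8

8


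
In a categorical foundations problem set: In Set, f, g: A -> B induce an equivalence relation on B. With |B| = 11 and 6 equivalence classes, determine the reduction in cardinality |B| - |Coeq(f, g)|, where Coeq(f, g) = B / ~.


The coequalizer Coeq(f, g) = B / ~ has one element per equivalence class.
|B| = 11, |Coeq(f, g)| = 6.
|B| - |Coeq(f, g)| = 11 - 6 = 5.

5


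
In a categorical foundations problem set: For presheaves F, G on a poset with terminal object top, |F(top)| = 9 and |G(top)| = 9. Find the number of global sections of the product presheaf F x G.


Global sections of a presheaf on a poset with terminal top satisfy
Gamma(H) ~ H(top). Presheaves admit pointwise products, so
(F x G)(top) = F(top) x G(top) (Cartesian product).
|Gamma(F x G)| = |F(top)| * |G(top)| = 9 * 9 = 81.

81


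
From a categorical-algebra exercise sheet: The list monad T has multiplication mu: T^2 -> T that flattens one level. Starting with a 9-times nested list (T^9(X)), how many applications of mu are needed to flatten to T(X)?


Each application of mu: T^2 -> T removes one layer of nesting.
Starting at depth 9 (i.e., T^9(X)), we need to reach T(X).
Number of mu applications = 9 - 1 = 8

8


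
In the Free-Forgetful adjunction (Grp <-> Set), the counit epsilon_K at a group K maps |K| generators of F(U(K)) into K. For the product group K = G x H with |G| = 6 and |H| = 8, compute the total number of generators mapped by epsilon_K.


The counit epsilon_K: F(U(K)) -> K of the Free-Forgetful adjunction
maps |K| generators of F(U(K)) into K. For K = G x H (the product group),
|G x H| = |G| * |H|.
Total generators mapped = 6 * 8 = 48.

48


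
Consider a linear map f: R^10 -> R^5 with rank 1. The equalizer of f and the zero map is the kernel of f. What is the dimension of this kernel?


The equalizer of f and the zero map is ker(f).
By the rank-nullity theorem: dim(ker(f)) = dim(domain) - rank(f).
dim(ker(f)) = 10 - 1 = 9

9


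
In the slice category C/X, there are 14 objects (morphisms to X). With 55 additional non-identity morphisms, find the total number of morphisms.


In the slice category C/X, objects are morphisms to X.
Identity morphisms: 14 (one per object of C/X).
Non-identity morphisms: 55.
Total = 14 + 55 = 69

69


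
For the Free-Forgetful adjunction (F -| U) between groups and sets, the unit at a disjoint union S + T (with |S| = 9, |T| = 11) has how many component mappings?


The unit eta_X: X -> U(F(X)) of the Free-Forgetful adjunction
maps each element of X to a generator of F(X). For X = S + T (disjoint
union in Set), |S + T| = |S| + |T|.
Total mappings = 9 + 11 = 20.

20


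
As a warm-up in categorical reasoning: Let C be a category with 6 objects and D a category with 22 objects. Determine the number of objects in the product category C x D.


The product category C x D has objects that are pairs (c, d).
Number of pairs = |Ob(C)| * |Ob(D)| = 6 * 22 = 132

132


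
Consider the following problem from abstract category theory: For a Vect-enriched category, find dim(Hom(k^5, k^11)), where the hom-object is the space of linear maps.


In Vect-enriched categories, Hom(k^n, k^m) is the space of m x n matrices.
dim(Hom(k^5, k^11)) = 11 * 5 = 55

55


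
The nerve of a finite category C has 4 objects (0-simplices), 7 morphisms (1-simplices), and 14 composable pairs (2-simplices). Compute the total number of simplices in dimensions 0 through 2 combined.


The 2-skeleton of the nerve N(C) consists of simplices in dimensions 0, 1, 2:
  |N(C)_0| = 4 (objects)
  |N(C)_1| = 7 (morphisms)
  |N(C)_2| = 14 (composable pairs)
Total = 4 + 7 + 14 = 25

25


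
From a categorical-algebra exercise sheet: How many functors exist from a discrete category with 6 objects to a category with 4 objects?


A functor from a discrete category C to D is determined by
where each object maps. Each of the 6 objects of C can map
to any of the 4 objects of D independently.
Number of functors = 4^6 = 4096

4096


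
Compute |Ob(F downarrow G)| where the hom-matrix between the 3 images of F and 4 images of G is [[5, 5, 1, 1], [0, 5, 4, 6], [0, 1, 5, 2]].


Objects of (F downarrow G) are triples (a, b, h: F(a)->G(b)).
The count equals the sum of all entries in the hom-matrix.
sum(row 0) = 12
sum(row 1) = 15
sum(row 2) = 8
Grand total = 35

35


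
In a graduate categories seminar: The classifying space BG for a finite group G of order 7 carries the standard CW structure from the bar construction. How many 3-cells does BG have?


In the bar-construction CW model of BG, the n-cells are indexed by
n-tuples [g_1|...|g_n] of non-identity elements of G (degenerate
simplices with some g_i = e do not contribute cells), so there are
(|G| - 1)^n n-cells.
For dim = 3 with |G| = 7:
cells = (7 - 1)^3 = 6^3 = 216

216


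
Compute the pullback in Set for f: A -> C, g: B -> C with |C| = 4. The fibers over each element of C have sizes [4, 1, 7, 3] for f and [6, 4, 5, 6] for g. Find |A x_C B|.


The pullback A x_C B consists of pairs (a, b) with f(a) = g(b).
For each element c in C, the fiber product has |f^-1(c)| * |g^-1(c)| elements.
Summing over C: 4 * 6 + 1 * 4 + 7 * 5 + 3 * 6
= 24 + 4 + 35 + 18 = 81

81


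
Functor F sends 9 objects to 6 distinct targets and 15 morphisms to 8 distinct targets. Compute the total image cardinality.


The image of F consists of distinct objects and distinct morphisms.
|Im(F)| on objects = 6
|Im(F)| on morphisms = 8
Total image cardinality = 6 + 8 = 14

14


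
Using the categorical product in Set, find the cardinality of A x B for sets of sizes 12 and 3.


In Set, the product A x B is the Cartesian product.
By the universal property, |A x B| = |A| * |B|.
|A x B| = 12 * 3 = 36

36


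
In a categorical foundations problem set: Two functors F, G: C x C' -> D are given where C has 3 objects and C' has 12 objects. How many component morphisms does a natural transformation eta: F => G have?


A natural transformation eta: F => G assigns one component morphism per
object of the domain category.
The domain is the product category C x C', so
|Ob(C x C')| = |Ob(C)| * |Ob(C')| = 3 * 12 = 36.
Therefore eta has 36 component morphisms.

36


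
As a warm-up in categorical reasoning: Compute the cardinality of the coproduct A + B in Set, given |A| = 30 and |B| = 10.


In Set, the coproduct A + B is the disjoint union.
|A + B| = |A| + |B| = 30 + 10 = 40

40


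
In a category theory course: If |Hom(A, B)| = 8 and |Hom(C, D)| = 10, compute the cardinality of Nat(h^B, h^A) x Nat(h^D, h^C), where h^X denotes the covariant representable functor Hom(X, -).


By the Yoneda lemma, Nat(h^B, h^A) is isomorphic to Hom(A, B),
so |Nat(h^B, h^A)| = |Hom(A, B)| and |Nat(h^D, h^C)| = |Hom(C, D)|.
|Hom(A, B)| = 8, |Hom(C, D)| = 10.
|Nat(h^B, h^A) x Nat(h^D, h^C)| = 8 * 10 = 80

80


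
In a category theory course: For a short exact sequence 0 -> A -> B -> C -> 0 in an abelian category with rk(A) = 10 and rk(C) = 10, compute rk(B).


For a short exact sequence 0 -> A -> B -> C -> 0,
rank is additive: rank(B) = rank(A) + rank(C).
rank(B) = 10 + 10 = 20

20


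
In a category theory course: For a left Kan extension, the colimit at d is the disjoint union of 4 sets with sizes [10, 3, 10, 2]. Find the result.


Pointwise, the left Kan extension (Lan_F H)(d) is the colimit, indexed
by the comma category (F downarrow d), of H composed with the
projection (F downarrow d) -> C. Here that colimit is given
as a coproduct (disjoint union) of sets, so its cardinality is the
sum of the sizes of the summands.
Coproduct of sets with sizes: 10 + 3 + 10 + 2
= 25

25


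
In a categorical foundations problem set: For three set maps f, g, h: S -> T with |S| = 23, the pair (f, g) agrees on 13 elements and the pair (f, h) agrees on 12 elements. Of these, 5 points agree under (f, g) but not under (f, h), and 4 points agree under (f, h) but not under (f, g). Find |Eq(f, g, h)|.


Eq(f, g, h) is the triple-agreement set: points in S where all three
maps take the same value. Using inclusion-exclusion on the pairwise data:
Pair (f, g) agrees on 13 points; pair (f, h) on 12 points.
Points agreeing under (f, g) but not (f, h) = 5; under (f, h) but not (f, g) = 4.
Triple-agreement = agreement-in-(f, g) minus points that agree under (f, g) but not (f, h):
|Eq(f, g, h)| = 13 - 5 = 8
(cross-check via (f, h): 12 - 4 = 8.)

8


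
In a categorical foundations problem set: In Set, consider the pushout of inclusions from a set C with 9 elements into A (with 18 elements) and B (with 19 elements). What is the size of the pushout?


The pushout A +_C B identifies the images of C in A and B.
|A +_C B| = |A| + |B| - |C| (for injections).
= 18 + 19 - 9 = 28

28


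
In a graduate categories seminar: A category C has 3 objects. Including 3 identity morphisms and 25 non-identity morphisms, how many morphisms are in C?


Each object has an identity morphism, giving 3 identities.
Adding the 25 non-identity morphisms:
Total = 3 + 25 = 28

28


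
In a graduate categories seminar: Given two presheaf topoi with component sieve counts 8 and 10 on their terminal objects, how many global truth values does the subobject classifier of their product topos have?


In a product of presheaf topoi E_1 x E_2, the subobject classifier
is Omega = Omega_1 x Omega_2 (componentwise), so
|Omega(top)| = |Omega_1(top_1)| * |Omega_2(top_2)|.
= 8 * 10 = 80.

80


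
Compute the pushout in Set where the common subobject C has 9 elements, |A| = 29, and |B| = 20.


The pushout A +_C B identifies the images of C in A and B.
|A +_C B| = |A| + |B| - |C| (for injections).
= 29 + 20 - 9 = 40

40


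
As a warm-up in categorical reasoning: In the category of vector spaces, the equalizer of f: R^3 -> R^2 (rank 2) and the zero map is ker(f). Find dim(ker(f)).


The equalizer of f and the zero map is ker(f).
By the rank-nullity theorem: dim(ker(f)) = dim(domain) - rank(f).
dim(ker(f)) = 3 - 2 = 1

1


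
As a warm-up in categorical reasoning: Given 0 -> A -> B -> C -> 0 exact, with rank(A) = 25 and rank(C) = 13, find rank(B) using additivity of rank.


For a short exact sequence 0 -> A -> B -> C -> 0,
rank is additive: rank(B) = rank(A) + rank(C).
rank(B) = 25 + 13 = 38

38


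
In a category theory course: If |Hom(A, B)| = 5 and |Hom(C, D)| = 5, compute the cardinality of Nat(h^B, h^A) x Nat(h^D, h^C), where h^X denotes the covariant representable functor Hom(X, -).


By the Yoneda lemma, Nat(h^B, h^A) is isomorphic to Hom(A, B),
so |Nat(h^B, h^A)| = |Hom(A, B)| and |Nat(h^D, h^C)| = |Hom(C, D)|.
|Hom(A, B)| = 5, |Hom(C, D)| = 5.
|Nat(h^B, h^A) x Nat(h^D, h^C)| = 5 * 5 = 25

25


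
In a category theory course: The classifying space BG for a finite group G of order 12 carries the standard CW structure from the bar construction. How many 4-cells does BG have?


In the bar-construction CW model of BG, the n-cells are indexed by
n-tuples [g_1|...|g_n] of non-identity elements of G (degenerate
simplices with some g_i = e do not contribute cells), so there are
(|G| - 1)^n n-cells.
For dim = 4 with |G| = 12:
cells = (12 - 1)^4 = 11^4 = 14641

14641


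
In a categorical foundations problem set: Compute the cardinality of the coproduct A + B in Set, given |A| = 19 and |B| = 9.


In Set, the coproduct A + B is the disjoint union.
|A + B| = |A| + |B| = 19 + 9 = 28

28


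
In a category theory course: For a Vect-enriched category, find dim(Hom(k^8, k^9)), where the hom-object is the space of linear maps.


In Vect-enriched categories, Hom(k^n, k^m) is the space of m x n matrices.
dim(Hom(k^8, k^9)) = 9 * 8 = 72

72


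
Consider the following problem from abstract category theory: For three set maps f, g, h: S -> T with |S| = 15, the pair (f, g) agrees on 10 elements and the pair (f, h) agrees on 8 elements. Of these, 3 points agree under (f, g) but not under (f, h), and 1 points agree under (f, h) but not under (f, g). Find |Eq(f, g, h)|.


Eq(f, g, h) is the triple-agreement set: points in S where all three
maps take the same value. Using inclusion-exclusion on the pairwise data:
Pair (f, g) agrees on 10 points; pair (f, h) on 8 points.
Points agreeing under (f, g) but not (f, h) = 3; under (f, h) but not (f, g) = 1.
Triple-agreement = agreement-in-(f, g) minus points that agree under (f, g) but not (f, h):
|Eq(f, g, h)| = 10 - 3 = 7
(cross-check via (f, h): 8 - 1 = 7.)

7


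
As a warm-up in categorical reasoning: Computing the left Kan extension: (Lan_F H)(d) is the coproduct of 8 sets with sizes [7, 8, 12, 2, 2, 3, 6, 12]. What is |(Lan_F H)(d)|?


Pointwise, the left Kan extension (Lan_F H)(d) is the colimit, indexed
by the comma category (F downarrow d), of H composed with the
projection (F downarrow d) -> C. Here that colimit is given
as a coproduct (disjoint union) of sets, so its cardinality is the
sum of the sizes of the summands.
Coproduct of sets with sizes: 7 + 8 + 12 + 2 + 2 + 3 + 6 + 12
= 52

52


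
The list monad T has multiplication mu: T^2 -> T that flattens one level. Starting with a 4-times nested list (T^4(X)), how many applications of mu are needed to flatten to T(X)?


Each application of mu: T^2 -> T removes one layer of nesting.
Starting at depth 4 (i.e., T^4(X)), we need to reach T(X).
Number of mu applications = 4 - 1 = 3

3


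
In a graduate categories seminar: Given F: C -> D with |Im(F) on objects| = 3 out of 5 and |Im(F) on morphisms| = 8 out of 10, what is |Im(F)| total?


The image of F consists of distinct objects and distinct morphisms.
|Im(F)| on objects = 3
|Im(F)| on morphisms = 8
Total image cardinality = 3 + 8 = 11

11


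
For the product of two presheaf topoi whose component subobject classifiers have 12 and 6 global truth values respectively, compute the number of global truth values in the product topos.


In a product of presheaf topoi E_1 x E_2, the subobject classifier
is Omega = Omega_1 x Omega_2 (componentwise), so
|Omega(top)| = |Omega_1(top_1)| * |Omega_2(top_2)|.
= 12 * 6 = 72.

72


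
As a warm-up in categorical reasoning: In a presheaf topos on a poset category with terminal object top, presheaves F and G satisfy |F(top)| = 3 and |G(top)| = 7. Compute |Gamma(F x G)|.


Global sections of a presheaf on a poset with terminal top satisfy
Gamma(H) ~ H(top). Presheaves admit pointwise products, so
(F x G)(top) = F(top) x G(top) (Cartesian product).
|Gamma(F x G)| = |F(top)| * |G(top)| = 3 * 7 = 21.

21


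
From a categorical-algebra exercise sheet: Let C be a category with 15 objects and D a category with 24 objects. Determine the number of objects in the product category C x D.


The product category C x D has objects that are pairs (c, d).
Number of pairs = |Ob(C)| * |Ob(D)| = 15 * 24 = 360

360


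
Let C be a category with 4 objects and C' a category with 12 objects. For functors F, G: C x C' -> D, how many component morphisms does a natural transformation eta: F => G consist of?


A natural transformation eta: F => G assigns one component morphism per
object of the domain category.
The domain is the product category C x C', so
|Ob(C x C')| = |Ob(C)| * |Ob(C')| = 4 * 12 = 48.
Therefore eta has 48 component morphisms.

48


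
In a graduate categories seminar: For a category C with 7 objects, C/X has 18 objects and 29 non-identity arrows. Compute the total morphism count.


In the slice category C/X, objects are morphisms to X.
Identity morphisms: 18 (one per object of C/X).
Non-identity morphisms: 29.
Total = 18 + 29 = 47

47


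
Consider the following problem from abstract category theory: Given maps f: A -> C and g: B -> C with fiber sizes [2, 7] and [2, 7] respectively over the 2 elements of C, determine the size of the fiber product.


The pullback A x_C B consists of pairs (a, b) with f(a) = g(b).
For each element c in C, the fiber product has |f^-1(c)| * |g^-1(c)| elements.
Summing over C: 2 * 2 + 7 * 7
= 4 + 49 = 53

53


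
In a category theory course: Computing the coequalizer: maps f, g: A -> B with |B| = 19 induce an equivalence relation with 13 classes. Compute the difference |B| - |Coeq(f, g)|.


The coequalizer Coeq(f, g) = B / ~ has one element per equivalence class.
|B| = 19, |Coeq(f, g)| = 13.
|B| - |Coeq(f, g)| = 19 - 13 = 6.

6


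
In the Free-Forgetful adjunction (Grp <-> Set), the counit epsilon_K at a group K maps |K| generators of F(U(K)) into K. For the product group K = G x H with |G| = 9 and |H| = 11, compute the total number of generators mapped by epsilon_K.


The counit epsilon_K: F(U(K)) -> K of the Free-Forgetful adjunction
maps |K| generators of F(U(K)) into K. For K = G x H (the product group),
|G x H| = |G| * |H|.
Total generators mapped = 9 * 11 = 99.

99


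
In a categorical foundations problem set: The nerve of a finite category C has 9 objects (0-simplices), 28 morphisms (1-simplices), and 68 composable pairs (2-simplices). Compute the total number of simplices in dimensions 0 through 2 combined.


The 2-skeleton of the nerve N(C) consists of simplices in dimensions 0, 1, 2:
  |N(C)_0| = 9 (objects)
  |N(C)_1| = 28 (morphisms)
  |N(C)_2| = 68 (composable pairs)
Total = 9 + 28 + 68 = 105

105


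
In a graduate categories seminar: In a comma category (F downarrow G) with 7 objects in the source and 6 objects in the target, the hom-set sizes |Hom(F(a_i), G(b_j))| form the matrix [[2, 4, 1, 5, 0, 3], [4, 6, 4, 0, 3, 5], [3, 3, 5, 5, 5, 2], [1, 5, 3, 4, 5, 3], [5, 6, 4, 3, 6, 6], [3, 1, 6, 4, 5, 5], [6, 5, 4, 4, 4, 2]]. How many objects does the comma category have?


Objects of (F downarrow G) are triples (a, b, h: F(a)->G(b)).
The count equals the sum of all entries in the hom-matrix.
sum(row 0) = 15
sum(row 1) = 22
sum(row 2) = 23
sum(row 3) = 21
sum(row 4) = 30
sum(row 5) = 24
sum(row 6) = 25
Grand total = 160

160


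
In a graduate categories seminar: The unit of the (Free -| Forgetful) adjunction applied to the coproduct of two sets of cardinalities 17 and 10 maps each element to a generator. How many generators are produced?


The unit eta_X: X -> U(F(X)) of the Free-Forgetful adjunction
maps each element of X to a generator of F(X). For X = S + T (disjoint
union in Set), |S + T| = |S| + |T|.
Total mappings = 17 + 10 = 27.

27


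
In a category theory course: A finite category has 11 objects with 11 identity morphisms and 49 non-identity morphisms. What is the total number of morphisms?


Each object has an identity morphism, giving 11 identities.
Adding the 49 non-identity morphisms:
Total = 11 + 49 = 60

60


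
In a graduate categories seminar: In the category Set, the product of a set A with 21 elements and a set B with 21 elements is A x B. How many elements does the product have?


In Set, the product A x B is the Cartesian product.
By the universal property, |A x B| = |A| * |B|.
|A x B| = 21 * 21 = 441

441


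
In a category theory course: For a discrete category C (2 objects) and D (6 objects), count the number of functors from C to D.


A functor from a discrete category C to D is determined by
where each object maps. Each of the 2 objects of C can map
to any of the 6 objects of D independently.
Number of functors = 6^2 = 36

36


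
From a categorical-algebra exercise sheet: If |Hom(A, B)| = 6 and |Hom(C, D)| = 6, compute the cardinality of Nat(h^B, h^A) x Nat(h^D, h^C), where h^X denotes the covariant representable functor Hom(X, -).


By the Yoneda lemma, Nat(h^B, h^A) is isomorphic to Hom(A, B),
so |Nat(h^B, h^A)| = |Hom(A, B)| and |Nat(h^D, h^C)| = |Hom(C, D)|.
|Hom(A, B)| = 6, |Hom(C, D)| = 6.
|Nat(h^B, h^A) x Nat(h^D, h^C)| = 6 * 6 = 36

36


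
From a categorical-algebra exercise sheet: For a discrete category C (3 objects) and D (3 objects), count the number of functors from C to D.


A functor from a discrete category C to D is determined by
where each object maps. Each of the 3 objects of C can map
to any of the 3 objects of D independently.
Number of functors = 3^3 = 27

27


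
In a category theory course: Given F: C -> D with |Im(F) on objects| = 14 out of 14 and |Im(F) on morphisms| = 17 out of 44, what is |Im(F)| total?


The image of F consists of distinct objects and distinct morphisms.
|Im(F)| on objects = 14
|Im(F)| on morphisms = 17
Total image cardinality = 14 + 17 = 31

31


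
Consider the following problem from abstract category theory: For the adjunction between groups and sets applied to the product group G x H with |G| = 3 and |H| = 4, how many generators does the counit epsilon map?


The counit epsilon_K: F(U(K)) -> K of the Free-Forgetful adjunction
maps |K| generators of F(U(K)) into K. For K = G x H (the product group),
|G x H| = |G| * |H|.
Total generators mapped = 3 * 4 = 12.

12


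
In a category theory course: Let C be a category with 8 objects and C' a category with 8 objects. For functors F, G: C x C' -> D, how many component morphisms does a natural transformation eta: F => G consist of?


A natural transformation eta: F => G assigns one component morphism per
object of the domain category.
The domain is the product category C x C', so
|Ob(C x C')| = |Ob(C)| * |Ob(C')| = 8 * 8 = 64.
Therefore eta has 64 component morphisms.

64


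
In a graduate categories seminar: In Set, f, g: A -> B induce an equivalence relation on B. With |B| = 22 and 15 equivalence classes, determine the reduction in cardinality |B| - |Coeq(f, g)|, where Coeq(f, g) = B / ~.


The coequalizer Coeq(f, g) = B / ~ has one element per equivalence class.
|B| = 22, |Coeq(f, g)| = 15.
|B| - |Coeq(f, g)| = 22 - 15 = 7.

7
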